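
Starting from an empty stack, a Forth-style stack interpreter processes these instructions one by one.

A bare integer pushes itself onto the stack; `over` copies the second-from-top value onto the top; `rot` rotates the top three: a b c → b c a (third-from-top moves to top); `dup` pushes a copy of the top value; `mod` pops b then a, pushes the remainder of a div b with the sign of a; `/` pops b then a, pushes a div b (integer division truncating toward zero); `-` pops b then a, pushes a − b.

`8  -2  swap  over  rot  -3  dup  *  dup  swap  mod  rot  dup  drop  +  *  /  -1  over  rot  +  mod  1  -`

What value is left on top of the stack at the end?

-2

8    -> 8
-2   -> 8 -2
swap -> -2 8
over -> -2 8 -2
rot  -> 8 -2 -2
-3   -> 8 -2 -2 -3
dup  -> 8 -2 -2 -3 -3
*    -> 8 -2 -2 9
dup  -> 8 -2 -2 9 9
swap -> 8 -2 -2 9 9
mod  -> 8 -2 -2 0
rot  -> 8 -2 0 -2
dup  -> 8 -2 0 -2 -2
drop -> 8 -2 0 -2
+    -> 8 -2 -2
*    -> 8 4
/    -> 2
-1   -> 2 -1
over -> 2 -1 2
rot  -> -1 2 2
+    -> -1 4
mod  -> -1
1    -> -1 1
-    -> -2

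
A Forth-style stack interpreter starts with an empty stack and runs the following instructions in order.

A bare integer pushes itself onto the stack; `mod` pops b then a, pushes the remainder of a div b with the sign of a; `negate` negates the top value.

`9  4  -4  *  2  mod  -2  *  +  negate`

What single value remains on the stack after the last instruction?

-9

9      : [9]
4      : [9, 4]
-4     : [9, 4, -4]
*      : [9, -16]
2      : [9, -16, 2]
mod    : [9, 0]
-2     : [9, 0, -2]
*      : [9, 0]
+      : [9]
negate : [-9]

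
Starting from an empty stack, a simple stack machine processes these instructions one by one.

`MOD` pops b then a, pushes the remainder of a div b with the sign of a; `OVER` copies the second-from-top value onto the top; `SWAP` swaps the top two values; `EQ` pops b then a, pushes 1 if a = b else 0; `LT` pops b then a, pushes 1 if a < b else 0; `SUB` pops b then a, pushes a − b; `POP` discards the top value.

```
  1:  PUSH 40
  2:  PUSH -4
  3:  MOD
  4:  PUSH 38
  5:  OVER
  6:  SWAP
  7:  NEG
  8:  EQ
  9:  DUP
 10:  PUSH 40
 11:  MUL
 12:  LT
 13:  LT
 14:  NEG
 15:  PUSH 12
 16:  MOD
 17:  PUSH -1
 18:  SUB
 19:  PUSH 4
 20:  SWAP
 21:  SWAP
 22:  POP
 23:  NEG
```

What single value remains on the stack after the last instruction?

PUSH 40 -> 40
PUSH -4 -> 40 -4
MOD     -> 0
PUSH 38 -> 0 38
OVER    -> 0 38 0
SWAP    -> 0 0 38
NEG     -> 0 0 -38
EQ      -> 0 0
DUP     -> 0 0 0
PUSH 40 -> 0 0 0 40
MUL     -> 0 0 0
LT      -> 0 0
LT      -> 0
NEG     -> 0
PUSH 12 -> 0 12
MOD     -> 0
PUSH -1 -> 0 -1
SUB     -> 1
PUSH 4  -> 1 4
SWAP    -> 4 1
SWAP    -> 1 4
POP     -> 1
NEG     -> -1

-1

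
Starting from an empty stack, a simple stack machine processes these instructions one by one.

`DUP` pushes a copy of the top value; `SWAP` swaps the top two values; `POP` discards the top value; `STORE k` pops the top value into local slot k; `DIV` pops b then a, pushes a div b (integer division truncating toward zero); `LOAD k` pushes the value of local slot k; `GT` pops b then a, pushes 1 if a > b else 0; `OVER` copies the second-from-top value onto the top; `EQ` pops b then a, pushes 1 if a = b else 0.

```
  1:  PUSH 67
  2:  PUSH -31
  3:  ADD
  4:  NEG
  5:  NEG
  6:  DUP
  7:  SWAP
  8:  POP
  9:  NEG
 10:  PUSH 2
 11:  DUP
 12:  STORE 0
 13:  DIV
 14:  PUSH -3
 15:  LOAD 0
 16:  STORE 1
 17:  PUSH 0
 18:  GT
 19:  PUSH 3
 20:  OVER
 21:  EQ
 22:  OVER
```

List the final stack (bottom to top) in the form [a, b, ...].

PUSH 67   67
PUSH -31  67 -31
ADD       36
NEG       -36
NEG       36
DUP       36 36
SWAP      36 36
POP       36
NEG       -36
PUSH 2    -36 2
DUP       -36 2 2
STORE 0   -36 2
DIV       -18
PUSH -3   -18 -3
LOAD 0    -18 -3 2
STORE 1   -18 -3
PUSH 0    -18 -3 0
GT        -18 0
PUSH 3    -18 0 3
OVER      -18 0 3 0
EQ        -18 0 0
OVER      -18 0 0 0

[-18, 0, 0, 0]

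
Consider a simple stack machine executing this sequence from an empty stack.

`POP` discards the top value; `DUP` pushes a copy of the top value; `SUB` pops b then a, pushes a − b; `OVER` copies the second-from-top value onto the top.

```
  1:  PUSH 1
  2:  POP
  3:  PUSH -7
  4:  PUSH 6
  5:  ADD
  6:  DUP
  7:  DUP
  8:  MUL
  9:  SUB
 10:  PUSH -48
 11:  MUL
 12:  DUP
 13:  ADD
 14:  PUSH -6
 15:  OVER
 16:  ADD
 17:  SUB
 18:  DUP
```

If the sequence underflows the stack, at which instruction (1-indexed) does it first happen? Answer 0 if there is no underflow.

0

PUSH 1   : 1
POP      : (empty)
PUSH -7  : -7
PUSH 6   : -7 6
ADD      : -1
DUP      : -1 -1
DUP      : -1 -1 -1
MUL      : -1 1
SUB      : -2
PUSH -48 : -2 -48
MUL      : 96
DUP      : 96 96
ADD      : 192
PUSH -6  : 192 -6
OVER     : 192 -6 192
ADD      : 192 186
SUB      : 6
DUP      : 6 6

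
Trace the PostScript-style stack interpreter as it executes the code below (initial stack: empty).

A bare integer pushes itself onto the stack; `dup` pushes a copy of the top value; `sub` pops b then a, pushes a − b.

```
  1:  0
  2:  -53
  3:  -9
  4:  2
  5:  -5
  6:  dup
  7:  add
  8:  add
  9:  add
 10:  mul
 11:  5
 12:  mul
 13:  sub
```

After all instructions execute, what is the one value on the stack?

-4505

0    0
-53  0 -53
-9   0 -53 -9
2    0 -53 -9 2
-5   0 -53 -9 2 -5
dup  0 -53 -9 2 -5 -5
add  0 -53 -9 2 -10
add  0 -53 -9 -8
add  0 -53 -17
mul  0 901
5    0 901 5
mul  0 4505
sub  -4505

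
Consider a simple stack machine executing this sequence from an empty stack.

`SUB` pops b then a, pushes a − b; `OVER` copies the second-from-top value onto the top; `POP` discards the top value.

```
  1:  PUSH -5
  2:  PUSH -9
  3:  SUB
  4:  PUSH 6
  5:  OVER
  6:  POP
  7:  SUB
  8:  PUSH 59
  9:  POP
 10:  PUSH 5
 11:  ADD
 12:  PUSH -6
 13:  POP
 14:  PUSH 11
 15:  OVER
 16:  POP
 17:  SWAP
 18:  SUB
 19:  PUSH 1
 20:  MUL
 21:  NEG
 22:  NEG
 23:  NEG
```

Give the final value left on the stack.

-8

PUSH -5 -> [-5]
PUSH -9 -> [-5, -9]
SUB     -> [4]
PUSH 6  -> [4, 6]
OVER    -> [4, 6, 4]
POP     -> [4, 6]
SUB     -> [-2]
PUSH 59 -> [-2, 59]
POP     -> [-2]
PUSH 5  -> [-2, 5]
ADD     -> [3]
PUSH -6 -> [3, -6]
POP     -> [3]
PUSH 11 -> [3, 11]
OVER    -> [3, 11, 3]
POP     -> [3, 11]
SWAP    -> [11, 3]
SUB     -> [8]
PUSH 1  -> [8, 1]
MUL     -> [8]
NEG     -> [-8]
NEG     -> [8]
NEG     -> [-8]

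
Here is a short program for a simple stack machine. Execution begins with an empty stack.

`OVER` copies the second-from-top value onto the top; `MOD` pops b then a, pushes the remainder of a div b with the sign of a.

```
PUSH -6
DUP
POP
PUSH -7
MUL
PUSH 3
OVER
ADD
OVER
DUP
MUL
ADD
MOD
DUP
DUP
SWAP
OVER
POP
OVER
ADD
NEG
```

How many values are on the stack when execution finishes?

PUSH -6 : -6
DUP     : -6 -6
POP     : -6
PUSH -7 : -6 -7
MUL     : 42
PUSH 3  : 42 3
OVER    : 42 3 42
ADD     : 42 45
OVER    : 42 45 42
DUP     : 42 45 42 42
MUL     : 42 45 1764
ADD     : 42 1809
MOD     : 42
DUP     : 42 42
DUP     : 42 42 42
SWAP    : 42 42 42
OVER    : 42 42 42 42
POP     : 42 42 42
OVER    : 42 42 42 42
ADD     : 42 42 84
NEG     : 42 42 -84

3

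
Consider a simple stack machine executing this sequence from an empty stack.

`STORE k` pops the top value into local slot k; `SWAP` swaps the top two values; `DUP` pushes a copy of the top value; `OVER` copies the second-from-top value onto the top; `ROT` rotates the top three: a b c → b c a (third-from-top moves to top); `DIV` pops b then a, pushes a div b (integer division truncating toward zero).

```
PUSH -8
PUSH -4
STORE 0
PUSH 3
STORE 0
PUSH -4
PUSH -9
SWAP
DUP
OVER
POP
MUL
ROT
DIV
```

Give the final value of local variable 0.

3

PUSH -8 -> -8
PUSH -4 -> -8 -4
STORE 0 -> -8
PUSH 3  -> -8 3
STORE 0 -> -8
PUSH -4 -> -8 -4
PUSH -9 -> -8 -4 -9
SWAP    -> -8 -9 -4
DUP     -> -8 -9 -4 -4
OVER    -> -8 -9 -4 -4 -4
POP     -> -8 -9 -4 -4
MUL     -> -8 -9 16
ROT     -> -9 16 -8
DIV     -> -9 -2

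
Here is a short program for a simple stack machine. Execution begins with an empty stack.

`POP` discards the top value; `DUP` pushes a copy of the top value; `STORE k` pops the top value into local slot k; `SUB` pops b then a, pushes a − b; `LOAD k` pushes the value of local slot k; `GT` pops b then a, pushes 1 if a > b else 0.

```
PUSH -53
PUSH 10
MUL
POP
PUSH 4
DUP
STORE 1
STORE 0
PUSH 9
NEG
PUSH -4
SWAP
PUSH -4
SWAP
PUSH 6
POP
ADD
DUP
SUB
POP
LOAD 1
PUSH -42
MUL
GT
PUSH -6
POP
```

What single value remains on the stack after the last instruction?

PUSH -53 → -53
PUSH 10  → -53 10
MUL      → -530
POP      → (empty)
PUSH 4   → 4
DUP      → 4 4
STORE 1  → 4
STORE 0  → (empty)
PUSH 9   → 9
NEG      → -9
PUSH -4  → -9 -4
SWAP     → -4 -9
PUSH -4  → -4 -9 -4
SWAP     → -4 -4 -9
PUSH 6   → -4 -4 -9 6
POP      → -4 -4 -9
ADD      → -4 -13
DUP      → -4 -13 -13
SUB      → -4 0
POP      → -4
LOAD 1   → -4 4
PUSH -42 → -4 4 -42
MUL      → -4 -168
GT       → 1
PUSH -6  → 1 -6
POP      → 1

1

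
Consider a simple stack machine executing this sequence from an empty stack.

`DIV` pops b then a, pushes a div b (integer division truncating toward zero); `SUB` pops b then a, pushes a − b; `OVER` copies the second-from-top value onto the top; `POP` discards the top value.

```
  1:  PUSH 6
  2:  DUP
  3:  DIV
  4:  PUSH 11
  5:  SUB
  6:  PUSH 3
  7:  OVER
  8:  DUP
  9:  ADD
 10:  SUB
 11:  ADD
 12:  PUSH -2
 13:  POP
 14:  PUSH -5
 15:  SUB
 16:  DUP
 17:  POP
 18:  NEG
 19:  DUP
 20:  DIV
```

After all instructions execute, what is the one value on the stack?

1

PUSH 6  : 6
DUP     : 6 6
DIV     : 1
PUSH 11 : 1 11
SUB     : -10
PUSH 3  : -10 3
OVER    : -10 3 -10
DUP     : -10 3 -10 -10
ADD     : -10 3 -20
SUB     : -10 23
ADD     : 13
PUSH -2 : 13 -2
POP     : 13
PUSH -5 : 13 -5
SUB     : 18
DUP     : 18 18
POP     : 18
NEG     : -18
DUP     : -18 -18
DIV     : 1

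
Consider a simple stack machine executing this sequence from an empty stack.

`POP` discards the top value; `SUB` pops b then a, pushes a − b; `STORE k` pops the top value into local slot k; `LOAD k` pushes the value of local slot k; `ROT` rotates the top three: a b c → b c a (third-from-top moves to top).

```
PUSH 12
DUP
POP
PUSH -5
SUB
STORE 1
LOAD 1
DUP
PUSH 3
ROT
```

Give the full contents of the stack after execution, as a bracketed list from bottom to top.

PUSH 12 → 12
DUP     → 12 12
POP     → 12
PUSH -5 → 12 -5
SUB     → 17
STORE 1 → (empty)
LOAD 1  → 17
DUP     → 17 17
PUSH 3  → 17 17 3
ROT     → 17 3 17

[17, 3, 17]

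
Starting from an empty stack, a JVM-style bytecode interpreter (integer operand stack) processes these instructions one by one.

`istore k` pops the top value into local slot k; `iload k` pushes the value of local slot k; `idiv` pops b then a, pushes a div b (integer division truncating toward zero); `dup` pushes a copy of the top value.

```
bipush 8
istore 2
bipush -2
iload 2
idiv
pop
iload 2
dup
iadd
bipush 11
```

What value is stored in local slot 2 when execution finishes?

bipush 8  → [8]
istore 2  → []
bipush -2 → [-2]
iload 2   → [-2, 8]
idiv      → [0]
pop       → []
iload 2   → [8]
dup       → [8, 8]
iadd      → [16]
bipush 11 → [16, 11]

8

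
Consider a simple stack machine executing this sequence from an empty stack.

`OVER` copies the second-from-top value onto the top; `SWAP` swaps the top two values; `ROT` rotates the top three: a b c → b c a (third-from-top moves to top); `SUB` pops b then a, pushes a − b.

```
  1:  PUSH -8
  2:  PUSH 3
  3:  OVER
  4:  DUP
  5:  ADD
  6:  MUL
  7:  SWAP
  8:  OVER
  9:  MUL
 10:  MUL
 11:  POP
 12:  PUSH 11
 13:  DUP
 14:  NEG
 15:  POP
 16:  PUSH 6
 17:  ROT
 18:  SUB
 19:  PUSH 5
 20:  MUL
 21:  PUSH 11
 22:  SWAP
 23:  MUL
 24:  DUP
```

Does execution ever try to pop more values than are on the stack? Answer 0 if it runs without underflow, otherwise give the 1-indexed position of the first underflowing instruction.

17

PUSH -8 : -8
PUSH 3  : -8 3
OVER    : -8 3 -8
DUP     : -8 3 -8 -8
ADD     : -8 3 -16
MUL     : -8 -48
SWAP    : -48 -8
OVER    : -48 -8 -48
MUL     : -48 384
MUL     : -18432
POP     : (empty)
PUSH 11 : 11
DUP     : 11 11
NEG     : 11 -11
POP     : 11
PUSH 6  : 11 6
ROT  — needs 3 operands, stack has 2 → underflow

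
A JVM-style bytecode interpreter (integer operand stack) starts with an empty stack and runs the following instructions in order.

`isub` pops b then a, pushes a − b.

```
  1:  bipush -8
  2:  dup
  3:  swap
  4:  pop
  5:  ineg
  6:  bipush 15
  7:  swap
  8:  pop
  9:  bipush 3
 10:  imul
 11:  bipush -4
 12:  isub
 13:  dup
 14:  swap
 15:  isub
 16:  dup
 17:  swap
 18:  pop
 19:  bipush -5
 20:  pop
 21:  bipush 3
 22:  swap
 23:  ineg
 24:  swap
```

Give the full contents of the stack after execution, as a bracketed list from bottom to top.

bipush -8 : [-8]
dup       : [-8, -8]
swap      : [-8, -8]
pop       : [-8]
ineg      : [8]
bipush 15 : [8, 15]
swap      : [15, 8]
pop       : [15]
bipush 3  : [15, 3]
imul      : [45]
bipush -4 : [45, -4]
isub      : [49]
dup       : [49, 49]
swap      : [49, 49]
isub      : [0]
dup       : [0, 0]
swap      : [0, 0]
pop       : [0]
bipush -5 : [0, -5]
pop       : [0]
bipush 3  : [0, 3]
swap      : [3, 0]
ineg      : [3, 0]
swap      : [0, 3]

[0, 3]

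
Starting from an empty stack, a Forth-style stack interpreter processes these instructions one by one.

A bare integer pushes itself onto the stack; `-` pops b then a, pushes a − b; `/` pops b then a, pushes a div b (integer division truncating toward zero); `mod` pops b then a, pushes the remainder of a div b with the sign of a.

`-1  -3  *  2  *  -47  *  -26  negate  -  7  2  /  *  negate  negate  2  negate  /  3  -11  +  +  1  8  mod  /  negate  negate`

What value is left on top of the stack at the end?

454

-1     -> -1
-3     -> -1 -3
*      -> 3
2      -> 3 2
*      -> 6
-47    -> 6 -47
*      -> -282
-26    -> -282 -26
negate -> -282 26
-      -> -308
7      -> -308 7
2      -> -308 7 2
/      -> -308 3
*      -> -924
negate -> 924
negate -> -924
2      -> -924 2
negate -> -924 -2
/      -> 462
3      -> 462 3
-11    -> 462 3 -11
+      -> 462 -8
+      -> 454
1      -> 454 1
8      -> 454 1 8
mod    -> 454 1
/      -> 454
negate -> -454
negate -> 454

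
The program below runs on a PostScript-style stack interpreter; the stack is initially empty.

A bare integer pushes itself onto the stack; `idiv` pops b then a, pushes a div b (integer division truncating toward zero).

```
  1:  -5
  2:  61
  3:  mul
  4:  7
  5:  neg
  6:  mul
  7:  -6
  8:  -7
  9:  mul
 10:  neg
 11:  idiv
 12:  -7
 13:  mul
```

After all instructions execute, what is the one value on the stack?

-5    -5
61    -5 61
mul   -305
7     -305 7
neg   -305 -7
mul   2135
-6    2135 -6
-7    2135 -6 -7
mul   2135 42
neg   2135 -42
idiv  -50
-7    -50 -7
mul   350

350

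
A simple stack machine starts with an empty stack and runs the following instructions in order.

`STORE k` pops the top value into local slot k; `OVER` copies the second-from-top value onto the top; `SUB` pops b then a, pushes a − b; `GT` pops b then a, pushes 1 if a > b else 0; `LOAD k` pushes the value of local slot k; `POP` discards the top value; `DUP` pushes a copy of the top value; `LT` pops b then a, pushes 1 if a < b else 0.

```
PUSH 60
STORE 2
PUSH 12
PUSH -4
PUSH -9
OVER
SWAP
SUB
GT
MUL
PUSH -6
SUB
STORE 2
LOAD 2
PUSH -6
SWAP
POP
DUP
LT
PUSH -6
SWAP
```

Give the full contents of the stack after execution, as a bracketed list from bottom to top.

PUSH 60  60
STORE 2  (empty)
PUSH 12  12
PUSH -4  12 -4
PUSH -9  12 -4 -9
OVER     12 -4 -9 -4
SWAP     12 -4 -4 -9
SUB      12 -4 5
GT       12 0
MUL      0
PUSH -6  0 -6
SUB      6
STORE 2  (empty)
LOAD 2   6
PUSH -6  6 -6
SWAP     -6 6
POP      -6
DUP      -6 -6
LT       0
PUSH -6  0 -6
SWAP     -6 0

[-6, 0]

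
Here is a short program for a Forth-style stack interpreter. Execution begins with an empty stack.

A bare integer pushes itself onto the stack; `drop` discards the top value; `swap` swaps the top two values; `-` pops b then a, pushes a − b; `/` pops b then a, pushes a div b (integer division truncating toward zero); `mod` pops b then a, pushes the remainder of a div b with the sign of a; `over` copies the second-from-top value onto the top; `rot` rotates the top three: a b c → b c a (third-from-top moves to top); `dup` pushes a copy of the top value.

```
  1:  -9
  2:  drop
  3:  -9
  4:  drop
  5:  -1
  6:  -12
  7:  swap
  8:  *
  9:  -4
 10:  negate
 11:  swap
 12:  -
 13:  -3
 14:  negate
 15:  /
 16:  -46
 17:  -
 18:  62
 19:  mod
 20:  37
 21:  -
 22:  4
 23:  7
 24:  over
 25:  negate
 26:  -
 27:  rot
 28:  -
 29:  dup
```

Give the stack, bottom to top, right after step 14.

-9      [-9]
drop    []
-9      [-9]
drop    []
-1      [-1]
-12     [-1, -12]
swap    [-12, -1]
*       [12]
-4      [12, -4]
negate  [12, 4]
swap    [4, 12]
-       [-8]
-3      [-8, -3]
negate  [-8, 3]

[-8, 3]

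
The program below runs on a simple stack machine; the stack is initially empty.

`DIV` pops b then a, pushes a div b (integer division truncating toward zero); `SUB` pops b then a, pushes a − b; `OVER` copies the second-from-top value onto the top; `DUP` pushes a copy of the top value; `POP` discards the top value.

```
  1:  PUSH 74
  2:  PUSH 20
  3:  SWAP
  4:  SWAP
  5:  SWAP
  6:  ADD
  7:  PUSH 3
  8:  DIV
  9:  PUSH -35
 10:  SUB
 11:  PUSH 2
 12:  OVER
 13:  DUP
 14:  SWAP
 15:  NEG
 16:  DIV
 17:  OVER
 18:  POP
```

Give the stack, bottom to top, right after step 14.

PUSH 74  : 74
PUSH 20  : 74 20
SWAP     : 20 74
SWAP     : 74 20
SWAP     : 20 74
ADD      : 94
PUSH 3   : 94 3
DIV      : 31
PUSH -35 : 31 -35
SUB      : 66
PUSH 2   : 66 2
OVER     : 66 2 66
DUP      : 66 2 66 66
SWAP     : 66 2 66 66

[66, 2, 66, 66]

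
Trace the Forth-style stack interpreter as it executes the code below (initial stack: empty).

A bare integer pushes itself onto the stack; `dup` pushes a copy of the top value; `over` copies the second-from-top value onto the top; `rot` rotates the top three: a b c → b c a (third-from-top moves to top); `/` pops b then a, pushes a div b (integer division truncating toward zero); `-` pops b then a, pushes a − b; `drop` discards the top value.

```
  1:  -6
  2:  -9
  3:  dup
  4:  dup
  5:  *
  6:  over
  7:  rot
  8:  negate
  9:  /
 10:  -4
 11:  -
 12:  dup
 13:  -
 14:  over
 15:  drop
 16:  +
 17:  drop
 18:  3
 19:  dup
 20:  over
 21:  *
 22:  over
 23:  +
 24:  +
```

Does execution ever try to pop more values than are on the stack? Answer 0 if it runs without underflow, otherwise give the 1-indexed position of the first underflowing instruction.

0

-6      -6
-9      -6 -9
dup     -6 -9 -9
dup     -6 -9 -9 -9
*       -6 -9 81
over    -6 -9 81 -9
rot     -6 81 -9 -9
negate  -6 81 -9 9
/       -6 81 -1
-4      -6 81 -1 -4
-       -6 81 3
dup     -6 81 3 3
-       -6 81 0
over    -6 81 0 81
drop    -6 81 0
+       -6 81
drop    -6
3       -6 3
dup     -6 3 3
over    -6 3 3 3
*       -6 3 9
over    -6 3 9 3
+       -6 3 12
+       -6 15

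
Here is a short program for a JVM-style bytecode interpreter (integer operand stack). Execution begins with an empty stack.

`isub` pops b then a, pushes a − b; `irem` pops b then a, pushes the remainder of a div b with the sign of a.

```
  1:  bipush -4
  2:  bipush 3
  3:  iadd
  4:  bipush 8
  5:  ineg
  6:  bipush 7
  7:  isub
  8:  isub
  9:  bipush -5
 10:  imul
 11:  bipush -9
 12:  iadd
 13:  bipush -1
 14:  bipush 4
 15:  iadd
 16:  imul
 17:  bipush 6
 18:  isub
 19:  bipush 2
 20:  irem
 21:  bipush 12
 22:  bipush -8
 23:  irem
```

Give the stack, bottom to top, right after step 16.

bipush -4 -> [-4]
bipush 3  -> [-4, 3]
iadd      -> [-1]
bipush 8  -> [-1, 8]
ineg      -> [-1, -8]
bipush 7  -> [-1, -8, 7]
isub      -> [-1, -15]
isub      -> [14]
bipush -5 -> [14, -5]
imul      -> [-70]
bipush -9 -> [-70, -9]
iadd      -> [-79]
bipush -1 -> [-79, -1]
bipush 4  -> [-79, -1, 4]
iadd      -> [-79, 3]
imul      -> [-237]

[-237]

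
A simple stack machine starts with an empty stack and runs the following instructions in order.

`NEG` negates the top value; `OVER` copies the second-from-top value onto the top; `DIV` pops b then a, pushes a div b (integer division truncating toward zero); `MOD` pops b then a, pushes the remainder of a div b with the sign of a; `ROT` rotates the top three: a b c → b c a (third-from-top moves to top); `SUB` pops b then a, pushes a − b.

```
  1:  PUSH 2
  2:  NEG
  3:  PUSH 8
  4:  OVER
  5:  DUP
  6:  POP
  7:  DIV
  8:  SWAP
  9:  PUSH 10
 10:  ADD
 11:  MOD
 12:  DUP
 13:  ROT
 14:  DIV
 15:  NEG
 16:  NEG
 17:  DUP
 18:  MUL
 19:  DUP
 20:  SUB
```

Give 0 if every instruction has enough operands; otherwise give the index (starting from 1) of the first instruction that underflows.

13

PUSH 2  : [2]
NEG     : [-2]
PUSH 8  : [-2, 8]
OVER    : [-2, 8, -2]
DUP     : [-2, 8, -2, -2]
POP     : [-2, 8, -2]
DIV     : [-2, -4]
SWAP    : [-4, -2]
PUSH 10 : [-4, -2, 10]
ADD     : [-4, 8]
MOD     : [-4]
DUP     : [-4, -4]
ROT  — needs 3 operands, stack has 2 → underflow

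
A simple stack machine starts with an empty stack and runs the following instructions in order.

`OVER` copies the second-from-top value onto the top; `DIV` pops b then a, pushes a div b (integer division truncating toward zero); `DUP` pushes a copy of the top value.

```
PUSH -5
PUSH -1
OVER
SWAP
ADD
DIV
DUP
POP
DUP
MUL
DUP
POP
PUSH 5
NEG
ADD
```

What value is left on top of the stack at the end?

-5

PUSH -5 : [-5]
PUSH -1 : [-5, -1]
OVER    : [-5, -1, -5]
SWAP    : [-5, -5, -1]
ADD     : [-5, -6]
DIV     : [0]
DUP     : [0, 0]
POP     : [0]
DUP     : [0, 0]
MUL     : [0]
DUP     : [0, 0]
POP     : [0]
PUSH 5  : [0, 5]
NEG     : [0, -5]
ADD     : [-5]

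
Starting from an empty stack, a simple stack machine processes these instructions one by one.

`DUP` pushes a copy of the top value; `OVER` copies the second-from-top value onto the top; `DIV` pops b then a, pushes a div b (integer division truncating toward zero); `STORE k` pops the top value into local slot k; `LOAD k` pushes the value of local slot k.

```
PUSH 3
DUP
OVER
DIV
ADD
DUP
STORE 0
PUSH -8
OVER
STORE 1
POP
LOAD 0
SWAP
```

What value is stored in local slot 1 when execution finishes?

PUSH 3   [3]
DUP      [3, 3]
OVER     [3, 3, 3]
DIV      [3, 1]
ADD      [4]
DUP      [4, 4]
STORE 0  [4]
PUSH -8  [4, -8]
OVER     [4, -8, 4]
STORE 1  [4, -8]
POP      [4]
LOAD 0   [4, 4]
SWAP     [4, 4]

4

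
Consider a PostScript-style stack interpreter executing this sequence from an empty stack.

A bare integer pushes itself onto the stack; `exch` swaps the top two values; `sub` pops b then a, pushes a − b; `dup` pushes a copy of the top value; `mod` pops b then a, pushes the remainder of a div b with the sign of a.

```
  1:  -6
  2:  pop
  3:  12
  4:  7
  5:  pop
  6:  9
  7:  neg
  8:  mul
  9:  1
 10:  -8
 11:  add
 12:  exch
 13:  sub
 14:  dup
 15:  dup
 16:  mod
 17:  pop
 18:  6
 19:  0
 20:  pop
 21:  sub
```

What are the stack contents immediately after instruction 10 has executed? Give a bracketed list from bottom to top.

-6  → -6
pop → (empty)
12  → 12
7   → 12 7
pop → 12
9   → 12 9
neg → 12 -9
mul → -108
1   → -108 1
-8  → -108 1 -8

[-108, 1, -8]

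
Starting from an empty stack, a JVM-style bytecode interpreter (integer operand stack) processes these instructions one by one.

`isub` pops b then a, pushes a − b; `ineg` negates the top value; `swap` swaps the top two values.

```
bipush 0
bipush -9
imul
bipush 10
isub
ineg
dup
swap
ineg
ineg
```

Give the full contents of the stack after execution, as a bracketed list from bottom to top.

[10, 10]

bipush 0   0
bipush -9  0 -9
imul       0
bipush 10  0 10
isub       -10
ineg       10
dup        10 10
swap       10 10
ineg       10 -10
ineg       10 10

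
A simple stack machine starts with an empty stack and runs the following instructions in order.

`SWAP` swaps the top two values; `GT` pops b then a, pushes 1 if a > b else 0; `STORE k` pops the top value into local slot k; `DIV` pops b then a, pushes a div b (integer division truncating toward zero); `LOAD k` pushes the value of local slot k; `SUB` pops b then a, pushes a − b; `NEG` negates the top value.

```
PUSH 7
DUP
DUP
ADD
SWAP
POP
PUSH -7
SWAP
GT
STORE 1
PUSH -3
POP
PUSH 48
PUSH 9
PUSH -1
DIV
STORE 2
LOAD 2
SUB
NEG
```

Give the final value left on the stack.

PUSH 7  → 7
DUP     → 7 7
DUP     → 7 7 7
ADD     → 7 14
SWAP    → 14 7
POP     → 14
PUSH -7 → 14 -7
SWAP    → -7 14
GT      → 0
STORE 1 → (empty)
PUSH -3 → -3
POP     → (empty)
PUSH 48 → 48
PUSH 9  → 48 9
PUSH -1 → 48 9 -1
DIV     → 48 -9
STORE 2 → 48
LOAD 2  → 48 -9
SUB     → 57
NEG     → -57

-57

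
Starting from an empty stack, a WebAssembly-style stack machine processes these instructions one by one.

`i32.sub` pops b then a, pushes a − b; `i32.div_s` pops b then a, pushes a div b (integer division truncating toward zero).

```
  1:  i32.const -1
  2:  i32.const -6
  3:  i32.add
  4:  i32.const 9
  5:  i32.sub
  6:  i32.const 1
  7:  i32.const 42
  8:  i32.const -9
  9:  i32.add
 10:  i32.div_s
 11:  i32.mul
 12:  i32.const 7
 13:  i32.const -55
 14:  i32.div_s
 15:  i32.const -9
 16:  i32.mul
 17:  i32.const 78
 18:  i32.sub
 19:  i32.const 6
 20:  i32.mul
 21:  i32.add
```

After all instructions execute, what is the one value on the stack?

i32.const -1  -> [-1]
i32.const -6  -> [-1, -6]
i32.add       -> [-7]
i32.const 9   -> [-7, 9]
i32.sub       -> [-16]
i32.const 1   -> [-16, 1]
i32.const 42  -> [-16, 1, 42]
i32.const -9  -> [-16, 1, 42, -9]
i32.add       -> [-16, 1, 33]
i32.div_s     -> [-16, 0]
i32.mul       -> [0]
i32.const 7   -> [0, 7]
i32.const -55 -> [0, 7, -55]
i32.div_s     -> [0, 0]
i32.const -9  -> [0, 0, -9]
i32.mul       -> [0, 0]
i32.const 78  -> [0, 0, 78]
i32.sub       -> [0, -78]
i32.const 6   -> [0, -78, 6]
i32.mul       -> [0, -468]
i32.add       -> [-468]

-468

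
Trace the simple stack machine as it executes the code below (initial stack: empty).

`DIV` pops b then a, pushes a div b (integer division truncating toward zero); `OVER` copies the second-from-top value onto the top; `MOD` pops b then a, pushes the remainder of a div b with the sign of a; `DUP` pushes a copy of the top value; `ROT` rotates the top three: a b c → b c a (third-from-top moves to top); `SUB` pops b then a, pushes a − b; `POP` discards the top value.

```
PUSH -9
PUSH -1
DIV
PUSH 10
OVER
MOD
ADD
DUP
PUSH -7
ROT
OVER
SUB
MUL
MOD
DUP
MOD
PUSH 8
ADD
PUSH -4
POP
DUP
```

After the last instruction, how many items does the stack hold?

PUSH -9  -9
PUSH -1  -9 -1
DIV      9
PUSH 10  9 10
OVER     9 10 9
MOD      9 1
ADD      10
DUP      10 10
PUSH -7  10 10 -7
ROT      10 -7 10
OVER     10 -7 10 -7
SUB      10 -7 17
MUL      10 -119
MOD      10
DUP      10 10
MOD      0
PUSH 8   0 8
ADD      8
PUSH -4  8 -4
POP      8
DUP      8 8

2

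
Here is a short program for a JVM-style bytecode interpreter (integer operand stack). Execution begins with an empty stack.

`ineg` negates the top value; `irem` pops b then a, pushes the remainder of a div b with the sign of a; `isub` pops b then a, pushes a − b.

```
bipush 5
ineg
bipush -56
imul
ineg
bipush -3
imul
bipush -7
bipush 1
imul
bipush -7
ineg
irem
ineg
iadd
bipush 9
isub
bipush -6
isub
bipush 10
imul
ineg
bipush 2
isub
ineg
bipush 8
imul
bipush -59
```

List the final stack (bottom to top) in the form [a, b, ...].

bipush 5   -> [5]
ineg       -> [-5]
bipush -56 -> [-5, -56]
imul       -> [280]
ineg       -> [-280]
bipush -3  -> [-280, -3]
imul       -> [840]
bipush -7  -> [840, -7]
bipush 1   -> [840, -7, 1]
imul       -> [840, -7]
bipush -7  -> [840, -7, -7]
ineg       -> [840, -7, 7]
irem       -> [840, 0]
ineg       -> [840, 0]
iadd       -> [840]
bipush 9   -> [840, 9]
isub       -> [831]
bipush -6  -> [831, -6]
isub       -> [837]
bipush 10  -> [837, 10]
imul       -> [8370]
ineg       -> [-8370]
bipush 2   -> [-8370, 2]
isub       -> [-8372]
ineg       -> [8372]
bipush 8   -> [8372, 8]
imul       -> [66976]
bipush -59 -> [66976, -59]

[66976, -59]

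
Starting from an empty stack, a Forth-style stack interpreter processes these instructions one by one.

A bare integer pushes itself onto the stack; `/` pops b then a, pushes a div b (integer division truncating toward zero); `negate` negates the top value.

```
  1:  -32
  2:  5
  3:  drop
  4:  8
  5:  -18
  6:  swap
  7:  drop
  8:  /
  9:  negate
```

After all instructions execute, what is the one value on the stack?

-32     -32
5       -32 5
drop    -32
8       -32 8
-18     -32 8 -18
swap    -32 -18 8
drop    -32 -18
/       1
negate  -1

-1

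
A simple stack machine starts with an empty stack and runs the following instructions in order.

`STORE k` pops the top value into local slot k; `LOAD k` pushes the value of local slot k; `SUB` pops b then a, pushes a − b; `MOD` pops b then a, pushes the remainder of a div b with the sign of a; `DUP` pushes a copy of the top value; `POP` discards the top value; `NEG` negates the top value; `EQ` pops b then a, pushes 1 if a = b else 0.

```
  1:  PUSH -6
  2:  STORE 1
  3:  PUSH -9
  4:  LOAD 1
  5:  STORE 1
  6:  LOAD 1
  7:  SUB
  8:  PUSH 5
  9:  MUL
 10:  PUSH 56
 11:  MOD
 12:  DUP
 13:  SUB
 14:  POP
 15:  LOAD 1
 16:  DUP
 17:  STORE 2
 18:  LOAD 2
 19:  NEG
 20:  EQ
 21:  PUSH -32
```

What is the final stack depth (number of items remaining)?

PUSH -6  → -6
STORE 1  → (empty)
PUSH -9  → -9
LOAD 1   → -9 -6
STORE 1  → -9
LOAD 1   → -9 -6
SUB      → -3
PUSH 5   → -3 5
MUL      → -15
PUSH 56  → -15 56
MOD      → -15
DUP      → -15 -15
SUB      → 0
POP      → (empty)
LOAD 1   → -6
DUP      → -6 -6
STORE 2  → -6
LOAD 2   → -6 -6
NEG      → -6 6
EQ       → 0
PUSH -32 → 0 -32

2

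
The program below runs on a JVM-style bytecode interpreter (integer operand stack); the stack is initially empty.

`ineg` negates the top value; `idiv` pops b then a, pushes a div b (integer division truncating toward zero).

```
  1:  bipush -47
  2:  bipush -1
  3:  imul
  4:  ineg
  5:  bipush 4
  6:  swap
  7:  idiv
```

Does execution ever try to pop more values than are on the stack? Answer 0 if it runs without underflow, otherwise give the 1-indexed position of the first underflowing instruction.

bipush -47  [-47]
bipush -1   [-47, -1]
imul        [47]
ineg        [-47]
bipush 4    [-47, 4]
swap        [4, -47]
idiv        [0]

0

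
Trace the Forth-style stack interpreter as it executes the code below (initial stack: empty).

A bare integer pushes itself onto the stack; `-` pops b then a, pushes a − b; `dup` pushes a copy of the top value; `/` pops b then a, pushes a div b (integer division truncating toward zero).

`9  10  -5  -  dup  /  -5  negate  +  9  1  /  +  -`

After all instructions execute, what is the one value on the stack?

9       [9]
10      [9, 10]
-5      [9, 10, -5]
-       [9, 15]
dup     [9, 15, 15]
/       [9, 1]
-5      [9, 1, -5]
negate  [9, 1, 5]
+       [9, 6]
9       [9, 6, 9]
1       [9, 6, 9, 1]
/       [9, 6, 9]
+       [9, 15]
-       [-6]

-6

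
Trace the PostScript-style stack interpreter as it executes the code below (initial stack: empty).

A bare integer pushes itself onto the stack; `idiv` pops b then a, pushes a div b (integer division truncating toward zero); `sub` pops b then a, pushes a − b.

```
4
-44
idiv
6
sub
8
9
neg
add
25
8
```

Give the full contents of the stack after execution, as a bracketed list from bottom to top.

[-6, -1, 25, 8]

4    -> [4]
-44  -> [4, -44]
idiv -> [0]
6    -> [0, 6]
sub  -> [-6]
8    -> [-6, 8]
9    -> [-6, 8, 9]
neg  -> [-6, 8, -9]
add  -> [-6, -1]
25   -> [-6, -1, 25]
8    -> [-6, -1, 25, 8]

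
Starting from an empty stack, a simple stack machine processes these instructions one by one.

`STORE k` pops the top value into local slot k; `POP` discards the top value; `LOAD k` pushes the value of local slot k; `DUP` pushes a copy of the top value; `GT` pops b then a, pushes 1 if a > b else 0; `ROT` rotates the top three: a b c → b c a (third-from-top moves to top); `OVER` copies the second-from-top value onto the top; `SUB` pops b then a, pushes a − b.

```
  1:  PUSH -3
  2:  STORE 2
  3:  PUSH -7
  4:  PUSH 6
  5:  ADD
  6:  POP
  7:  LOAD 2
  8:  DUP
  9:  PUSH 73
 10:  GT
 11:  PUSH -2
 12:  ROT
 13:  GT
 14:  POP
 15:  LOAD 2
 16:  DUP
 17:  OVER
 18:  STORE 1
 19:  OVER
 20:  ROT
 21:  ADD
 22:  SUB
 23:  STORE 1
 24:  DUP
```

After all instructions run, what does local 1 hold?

PUSH -3  [-3]
STORE 2  []
PUSH -7  [-7]
PUSH 6   [-7, 6]
ADD      [-1]
POP      []
LOAD 2   [-3]
DUP      [-3, -3]
PUSH 73  [-3, -3, 73]
GT       [-3, 0]
PUSH -2  [-3, 0, -2]
ROT      [0, -2, -3]
GT       [0, 1]
POP      [0]
LOAD 2   [0, -3]
DUP      [0, -3, -3]
OVER     [0, -3, -3, -3]
STORE 1  [0, -3, -3]
OVER     [0, -3, -3, -3]
ROT      [0, -3, -3, -3]
ADD      [0, -3, -6]
SUB      [0, 3]
STORE 1  [0]
DUP      [0, 0]

3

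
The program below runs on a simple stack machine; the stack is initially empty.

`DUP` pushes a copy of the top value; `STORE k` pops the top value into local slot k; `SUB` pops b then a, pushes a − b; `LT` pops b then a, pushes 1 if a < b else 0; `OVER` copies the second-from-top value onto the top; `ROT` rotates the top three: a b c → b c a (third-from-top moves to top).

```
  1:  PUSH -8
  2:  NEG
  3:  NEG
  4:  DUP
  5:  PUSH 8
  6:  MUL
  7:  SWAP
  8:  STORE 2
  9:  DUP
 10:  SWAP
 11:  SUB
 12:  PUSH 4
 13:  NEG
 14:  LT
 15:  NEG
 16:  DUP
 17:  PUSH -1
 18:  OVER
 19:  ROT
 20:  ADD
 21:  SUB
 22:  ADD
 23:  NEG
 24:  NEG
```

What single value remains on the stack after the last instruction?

PUSH -8 → [-8]
NEG     → [8]
NEG     → [-8]
DUP     → [-8, -8]
PUSH 8  → [-8, -8, 8]
MUL     → [-8, -64]
SWAP    → [-64, -8]
STORE 2 → [-64]
DUP     → [-64, -64]
SWAP    → [-64, -64]
SUB     → [0]
PUSH 4  → [0, 4]
NEG     → [0, -4]
LT      → [0]
NEG     → [0]
DUP     → [0, 0]
PUSH -1 → [0, 0, -1]
OVER    → [0, 0, -1, 0]
ROT     → [0, -1, 0, 0]
ADD     → [0, -1, 0]
SUB     → [0, -1]
ADD     → [-1]
NEG     → [1]
NEG     → [-1]

-1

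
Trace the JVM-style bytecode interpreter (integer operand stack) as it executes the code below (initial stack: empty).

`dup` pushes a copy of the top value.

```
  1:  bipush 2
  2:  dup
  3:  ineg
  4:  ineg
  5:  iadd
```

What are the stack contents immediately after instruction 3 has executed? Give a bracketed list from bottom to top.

[2, -2]

bipush 2  [2]
dup       [2, 2]
ineg      [2, -2]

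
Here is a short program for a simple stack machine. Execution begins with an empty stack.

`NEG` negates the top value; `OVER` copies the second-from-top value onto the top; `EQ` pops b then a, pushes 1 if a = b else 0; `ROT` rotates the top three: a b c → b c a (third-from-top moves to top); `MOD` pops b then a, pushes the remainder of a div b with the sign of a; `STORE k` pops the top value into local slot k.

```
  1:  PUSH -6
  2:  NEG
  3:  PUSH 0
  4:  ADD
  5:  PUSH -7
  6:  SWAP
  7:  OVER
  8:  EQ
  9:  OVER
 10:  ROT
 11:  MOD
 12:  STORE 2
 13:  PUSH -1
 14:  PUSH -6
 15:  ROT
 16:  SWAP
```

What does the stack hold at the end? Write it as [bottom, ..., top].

[-1, 0, -6]

PUSH -6 : [-6]
NEG     : [6]
PUSH 0  : [6, 0]
ADD     : [6]
PUSH -7 : [6, -7]
SWAP    : [-7, 6]
OVER    : [-7, 6, -7]
EQ      : [-7, 0]
OVER    : [-7, 0, -7]
ROT     : [0, -7, -7]
MOD     : [0, 0]
STORE 2 : [0]
PUSH -1 : [0, -1]
PUSH -6 : [0, -1, -6]
ROT     : [-1, -6, 0]
SWAP    : [-1, 0, -6]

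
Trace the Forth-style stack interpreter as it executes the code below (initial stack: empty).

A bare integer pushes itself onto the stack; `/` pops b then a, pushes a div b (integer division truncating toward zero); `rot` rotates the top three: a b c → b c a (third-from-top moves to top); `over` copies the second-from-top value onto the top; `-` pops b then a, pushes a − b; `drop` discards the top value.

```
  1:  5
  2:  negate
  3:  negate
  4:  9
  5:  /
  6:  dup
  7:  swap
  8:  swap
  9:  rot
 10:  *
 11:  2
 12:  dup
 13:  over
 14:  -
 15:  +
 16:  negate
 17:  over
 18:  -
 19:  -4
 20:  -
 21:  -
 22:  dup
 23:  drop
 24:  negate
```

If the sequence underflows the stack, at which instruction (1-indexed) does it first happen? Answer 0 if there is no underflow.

9

5      : 5
negate : -5
negate : 5
9      : 5 9
/      : 0
dup    : 0 0
swap   : 0 0
swap   : 0 0
rot  — needs 3 operands, stack has 2 → underflow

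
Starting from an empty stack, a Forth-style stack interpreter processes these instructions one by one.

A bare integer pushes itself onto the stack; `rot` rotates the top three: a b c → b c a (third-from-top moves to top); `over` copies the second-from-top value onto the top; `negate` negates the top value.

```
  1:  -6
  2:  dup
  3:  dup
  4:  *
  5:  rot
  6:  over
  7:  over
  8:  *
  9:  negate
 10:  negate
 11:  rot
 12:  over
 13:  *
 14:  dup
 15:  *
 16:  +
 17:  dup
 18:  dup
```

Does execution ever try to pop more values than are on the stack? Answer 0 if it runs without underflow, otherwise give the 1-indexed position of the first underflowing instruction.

5

-6  : [-6]
dup : [-6, -6]
dup : [-6, -6, -6]
*   : [-6, 36]
rot  — needs 3 operands, stack has 2 → underflow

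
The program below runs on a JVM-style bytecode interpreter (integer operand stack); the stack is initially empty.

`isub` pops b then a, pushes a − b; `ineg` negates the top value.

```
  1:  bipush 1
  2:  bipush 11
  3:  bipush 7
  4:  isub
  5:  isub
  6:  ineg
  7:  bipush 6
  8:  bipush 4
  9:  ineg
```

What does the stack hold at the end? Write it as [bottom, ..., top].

[3, 6, -4]

bipush 1  → [1]
bipush 11 → [1, 11]
bipush 7  → [1, 11, 7]
isub      → [1, 4]
isub      → [-3]
ineg      → [3]
bipush 6  → [3, 6]
bipush 4  → [3, 6, 4]
ineg      → [3, 6, -4]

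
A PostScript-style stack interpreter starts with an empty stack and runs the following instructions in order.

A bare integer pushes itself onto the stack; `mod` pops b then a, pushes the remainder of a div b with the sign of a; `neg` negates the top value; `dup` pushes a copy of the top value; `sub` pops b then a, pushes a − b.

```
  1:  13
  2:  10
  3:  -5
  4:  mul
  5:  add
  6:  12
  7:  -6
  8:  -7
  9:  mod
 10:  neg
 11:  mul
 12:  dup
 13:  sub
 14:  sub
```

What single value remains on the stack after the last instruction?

-37

13  -> [13]
10  -> [13, 10]
-5  -> [13, 10, -5]
mul -> [13, -50]
add -> [-37]
12  -> [-37, 12]
-6  -> [-37, 12, -6]
-7  -> [-37, 12, -6, -7]
mod -> [-37, 12, -6]
neg -> [-37, 12, 6]
mul -> [-37, 72]
dup -> [-37, 72, 72]
sub -> [-37, 0]
sub -> [-37]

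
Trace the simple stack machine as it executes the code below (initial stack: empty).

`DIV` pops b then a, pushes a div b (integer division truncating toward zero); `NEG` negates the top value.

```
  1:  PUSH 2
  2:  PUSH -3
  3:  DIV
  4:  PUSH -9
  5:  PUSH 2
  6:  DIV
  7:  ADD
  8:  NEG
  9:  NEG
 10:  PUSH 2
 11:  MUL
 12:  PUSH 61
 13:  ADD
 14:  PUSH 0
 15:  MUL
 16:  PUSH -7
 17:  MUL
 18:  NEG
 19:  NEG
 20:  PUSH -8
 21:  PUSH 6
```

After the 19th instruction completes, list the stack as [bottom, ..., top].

PUSH 2  → 2
PUSH -3 → 2 -3
DIV     → 0
PUSH -9 → 0 -9
PUSH 2  → 0 -9 2
DIV     → 0 -4
ADD     → -4
NEG     → 4
NEG     → -4
PUSH 2  → -4 2
MUL     → -8
PUSH 61 → -8 61
ADD     → 53
PUSH 0  → 53 0
MUL     → 0
PUSH -7 → 0 -7
MUL     → 0
NEG     → 0
NEG     → 0

[0]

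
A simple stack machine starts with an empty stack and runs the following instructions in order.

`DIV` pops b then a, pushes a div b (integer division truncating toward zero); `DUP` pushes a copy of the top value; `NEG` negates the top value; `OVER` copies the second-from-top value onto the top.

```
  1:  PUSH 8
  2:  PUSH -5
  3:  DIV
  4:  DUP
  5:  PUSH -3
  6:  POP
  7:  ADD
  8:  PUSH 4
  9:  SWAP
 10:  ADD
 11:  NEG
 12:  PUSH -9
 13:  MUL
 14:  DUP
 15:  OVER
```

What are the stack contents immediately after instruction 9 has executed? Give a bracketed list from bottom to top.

[4, -2]

PUSH 8   [8]
PUSH -5  [8, -5]
DIV      [-1]
DUP      [-1, -1]
PUSH -3  [-1, -1, -3]
POP      [-1, -1]
ADD      [-2]
PUSH 4   [-2, 4]
SWAP     [4, -2]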